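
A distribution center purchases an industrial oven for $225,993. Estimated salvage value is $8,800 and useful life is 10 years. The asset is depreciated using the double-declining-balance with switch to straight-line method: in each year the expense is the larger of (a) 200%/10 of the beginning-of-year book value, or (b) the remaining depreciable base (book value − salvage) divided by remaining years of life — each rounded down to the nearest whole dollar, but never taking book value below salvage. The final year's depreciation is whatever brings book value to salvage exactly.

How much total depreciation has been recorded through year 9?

Depreciable base = $225,993 − $8,800 = $217,193.
Year 1: DB = ⌊$225,993 × 200%/10⌋ = $45,198; SL = ⌊$217,193/10⌋ = $21,719 → take DB $45,198. Book value $180,795.
Year 2: DB = ⌊$180,795 × 200%/10⌋ = $36,159; SL = ⌊$171,995/9⌋ = $19,110 → take DB $36,159. Book value $144,636.
Year 3: DB = ⌊$144,636 × 200%/10⌋ = $28,927; SL = ⌊$135,836/8⌋ = $16,979 → take DB $28,927. Book value $115,709.
Year 4: DB = ⌊$115,709 × 200%/10⌋ = $23,141; SL = ⌊$106,909/7⌋ = $15,272 → take DB $23,141. Book value $92,568.
Year 5: DB = ⌊$92,568 × 200%/10⌋ = $18,513; SL = ⌊$83,768/6⌋ = $13,961 → take DB $18,513. Book value $74,055.
Year 6: DB = ⌊$74,055 × 200%/10⌋ = $14,811; SL = ⌊$65,255/5⌋ = $13,051 → take DB $14,811. Book value $59,244.
Year 7: DB = ⌊$59,244 × 200%/10⌋ = $11,848; SL = ⌊$50,444/4⌋ = $12,611 → take SL $12,611. Book value $46,633.
Year 8: DB = ⌊$46,633 × 200%/10⌋ = $9,326; SL = ⌊$37,833/3⌋ = $12,611 → take SL $12,611. Book value $34,022.
Year 9: DB = ⌊$34,022 × 200%/10⌋ = $6,804; SL = ⌊$25,222/2⌋ = $12,611 → take SL $12,611. Book value $21,411.
Accumulated through year 9 = $225,993 − $21,411 = $204,582.

$204,582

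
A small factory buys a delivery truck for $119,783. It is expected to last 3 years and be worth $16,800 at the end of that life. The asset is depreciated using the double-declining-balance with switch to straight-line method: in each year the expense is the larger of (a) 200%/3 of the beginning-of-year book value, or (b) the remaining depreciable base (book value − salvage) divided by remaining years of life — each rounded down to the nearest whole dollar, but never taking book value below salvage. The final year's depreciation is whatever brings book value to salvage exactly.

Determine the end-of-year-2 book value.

Depreciable base = $119,783 − $16,800 = $102,983.
Year 1: DB = ⌊$119,783 × 200%/3⌋ = $79,855; SL = ⌊$102,983/3⌋ = $34,327 → take DB $79,855. Book value $39,928.
Year 2: DB = ⌊$39,928 × 200%/3⌋ = $26,618; SL = ⌊$23,128/2⌋ = $11,564 → take DB $26,618, capped at $23,128. Book value $16,800.

$16,800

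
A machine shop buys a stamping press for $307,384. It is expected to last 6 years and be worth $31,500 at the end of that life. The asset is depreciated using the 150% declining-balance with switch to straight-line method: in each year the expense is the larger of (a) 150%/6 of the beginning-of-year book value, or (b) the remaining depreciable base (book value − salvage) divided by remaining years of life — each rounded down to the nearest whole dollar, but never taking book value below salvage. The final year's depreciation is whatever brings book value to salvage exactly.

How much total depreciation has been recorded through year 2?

$134,480

Depreciable base = $307,384 − $31,500 = $275,884.
Year 1: DB = ⌊$307,384 × 150%/6⌋ = $76,846; SL = ⌊$275,884/6⌋ = $45,980 → take DB $76,846. Book value $230,538.
Year 2: DB = ⌊$230,538 × 150%/6⌋ = $57,634; SL = ⌊$199,038/5⌋ = $39,807 → take DB $57,634. Book value $172,904.
Accumulated through year 2 = $307,384 − $172,904 = $134,480.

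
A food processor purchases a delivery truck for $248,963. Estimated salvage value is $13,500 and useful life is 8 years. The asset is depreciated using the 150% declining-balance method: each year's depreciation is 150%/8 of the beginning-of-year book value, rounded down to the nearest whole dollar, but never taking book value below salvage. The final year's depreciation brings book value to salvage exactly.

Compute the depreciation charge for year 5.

$20,343

Depreciable base = $248,963 − $13,500 = $235,463.
Year 1: ⌊$248,963 × 150%/8⌋ = $46,680. Book value $202,283.
Year 2: ⌊$202,283 × 150%/8⌋ = $37,928. Book value $164,355.
Year 3: ⌊$164,355 × 150%/8⌋ = $30,816. Book value $133,539.
Year 4: ⌊$133,539 × 150%/8⌋ = $25,038. Book value $108,501.
Year 5: ⌊$108,501 × 150%/8⌋ = $20,343. Book value $88,158.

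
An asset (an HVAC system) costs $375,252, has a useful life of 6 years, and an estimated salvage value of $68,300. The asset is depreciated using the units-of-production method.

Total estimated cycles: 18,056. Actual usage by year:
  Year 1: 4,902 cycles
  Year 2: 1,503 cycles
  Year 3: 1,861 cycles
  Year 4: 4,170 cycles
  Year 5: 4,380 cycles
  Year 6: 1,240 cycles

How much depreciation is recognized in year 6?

Depreciable base = $375,252 − $68,300 = $306,952.
Rate = $306,952 / 18,056 cycles = $17 per cycle.
Year 1: 4,902 × $17 = $83,334. Book value $291,918.
Year 2: 1,503 × $17 = $25,551. Book value $266,367.
Year 3: 1,861 × $17 = $31,637. Book value $234,730.
Year 4: 4,170 × $17 = $70,890. Book value $163,840.
Year 5: 4,380 × $17 = $74,460. Book value $89,380.
Year 6: 1,240 × $17 = $21,080. Book value $68,300.

$21,080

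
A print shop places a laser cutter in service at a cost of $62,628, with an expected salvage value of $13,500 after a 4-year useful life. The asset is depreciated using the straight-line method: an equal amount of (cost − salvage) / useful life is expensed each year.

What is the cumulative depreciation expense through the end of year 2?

$24,564

Depreciable base = $62,628 − $13,500 = $49,128.
Annual expense = $49,128 / 4 = $12,282.
End of year 1: book value $50,346.
End of year 2: book value $38,064.
Accumulated through year 2 = $62,628 − $38,064 = $24,564.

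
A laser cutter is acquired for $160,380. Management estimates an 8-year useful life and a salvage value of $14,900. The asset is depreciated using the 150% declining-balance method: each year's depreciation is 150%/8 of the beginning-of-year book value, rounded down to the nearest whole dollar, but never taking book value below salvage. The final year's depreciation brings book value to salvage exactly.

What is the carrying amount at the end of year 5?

$56,792

Depreciable base = $160,380 − $14,900 = $145,480.
Year 1: ⌊$160,380 × 150%/8⌋ = $30,071. Book value $130,309.
Year 2: ⌊$130,309 × 150%/8⌋ = $24,432. Book value $105,877.
Year 3: ⌊$105,877 × 150%/8⌋ = $19,851. Book value $86,026.
Year 4: ⌊$86,026 × 150%/8⌋ = $16,129. Book value $69,897.
Year 5: ⌊$69,897 × 150%/8⌋ = $13,105. Book value $56,792.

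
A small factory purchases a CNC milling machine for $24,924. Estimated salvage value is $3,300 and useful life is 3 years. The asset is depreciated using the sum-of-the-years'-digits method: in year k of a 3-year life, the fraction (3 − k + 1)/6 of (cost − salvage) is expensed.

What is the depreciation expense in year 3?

$3,604

Depreciable base = $24,924 − $3,300 = $21,624.
Sum of the years' digits = 3+2+1 = 6.
Year 1: $21,624 × 3/6 = $10,812. Book value $14,112.
Year 2: $21,624 × 2/6 = $7,208. Book value $6,904.
Year 3: $21,624 × 1/6 = $3,604. Book value $3,300.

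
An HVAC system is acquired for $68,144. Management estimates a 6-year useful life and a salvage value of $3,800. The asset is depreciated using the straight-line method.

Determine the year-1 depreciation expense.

Depreciable base = $68,144 − $3,800 = $64,344.
Annual expense = $64,344 / 6 = $10,724.

$10,724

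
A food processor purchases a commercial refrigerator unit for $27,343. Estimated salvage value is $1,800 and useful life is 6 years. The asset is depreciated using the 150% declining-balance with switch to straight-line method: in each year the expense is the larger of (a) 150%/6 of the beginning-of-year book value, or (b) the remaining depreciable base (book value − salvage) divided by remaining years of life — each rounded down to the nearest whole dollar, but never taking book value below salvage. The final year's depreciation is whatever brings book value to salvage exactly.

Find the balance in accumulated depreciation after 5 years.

$22,297

Depreciable base = $27,343 − $1,800 = $25,543.
Year 1: DB = ⌊$27,343 × 150%/6⌋ = $6,835; SL = ⌊$25,543/6⌋ = $4,257 → take DB $6,835. Book value $20,508.
Year 2: DB = ⌊$20,508 × 150%/6⌋ = $5,127; SL = ⌊$18,708/5⌋ = $3,741 → take DB $5,127. Book value $15,381.
Year 3: DB = ⌊$15,381 × 150%/6⌋ = $3,845; SL = ⌊$13,581/4⌋ = $3,395 → take DB $3,845. Book value $11,536.
Year 4: DB = ⌊$11,536 × 150%/6⌋ = $2,884; SL = ⌊$9,736/3⌋ = $3,245 → take SL $3,245. Book value $8,291.
Year 5: DB = ⌊$8,291 × 150%/6⌋ = $2,072; SL = ⌊$6,491/2⌋ = $3,245 → take SL $3,245. Book value $5,046.
Accumulated through year 5 = $27,343 − $5,046 = $22,297.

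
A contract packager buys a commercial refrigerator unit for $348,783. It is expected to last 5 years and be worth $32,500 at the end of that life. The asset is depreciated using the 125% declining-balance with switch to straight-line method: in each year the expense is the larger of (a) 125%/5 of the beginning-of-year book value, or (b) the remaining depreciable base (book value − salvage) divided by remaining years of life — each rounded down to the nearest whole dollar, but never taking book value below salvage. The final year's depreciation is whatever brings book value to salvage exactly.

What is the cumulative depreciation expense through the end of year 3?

$207,155

Depreciable base = $348,783 − $32,500 = $316,283.
Year 1: DB = ⌊$348,783 × 125%/5⌋ = $87,195; SL = ⌊$316,283/5⌋ = $63,256 → take DB $87,195. Book value $261,588.
Year 2: DB = ⌊$261,588 × 125%/5⌋ = $65,397; SL = ⌊$229,088/4⌋ = $57,272 → take DB $65,397. Book value $196,191.
Year 3: DB = ⌊$196,191 × 125%/5⌋ = $49,047; SL = ⌊$163,691/3⌋ = $54,563 → take SL $54,563. Book value $141,628.
Accumulated through year 3 = $348,783 − $141,628 = $207,155.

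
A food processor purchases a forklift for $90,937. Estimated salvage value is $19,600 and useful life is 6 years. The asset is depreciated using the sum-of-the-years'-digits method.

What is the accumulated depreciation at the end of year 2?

$37,367

Depreciable base = $90,937 − $19,600 = $71,337.
Sum of the years' digits = 6+5+4+3+2+1 = 21.
Year 1: $71,337 × 6/21 = $20,382. Book value $70,555.
Year 2: $71,337 × 5/21 = $16,985. Book value $53,570.
Accumulated through year 2 = $90,937 − $53,570 = $37,367.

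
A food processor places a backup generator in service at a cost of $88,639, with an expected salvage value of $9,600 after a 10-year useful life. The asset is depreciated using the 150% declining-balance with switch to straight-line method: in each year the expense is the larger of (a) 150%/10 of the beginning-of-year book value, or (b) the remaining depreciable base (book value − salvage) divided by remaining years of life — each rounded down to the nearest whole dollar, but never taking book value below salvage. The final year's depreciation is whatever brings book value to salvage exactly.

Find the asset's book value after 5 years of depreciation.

Depreciable base = $88,639 − $9,600 = $79,039.
Year 1: DB = ⌊$88,639 × 150%/10⌋ = $13,295; SL = ⌊$79,039/10⌋ = $7,903 → take DB $13,295. Book value $75,344.
Year 2: DB = ⌊$75,344 × 150%/10⌋ = $11,301; SL = ⌊$65,744/9⌋ = $7,304 → take DB $11,301. Book value $64,043.
Year 3: DB = ⌊$64,043 × 150%/10⌋ = $9,606; SL = ⌊$54,443/8⌋ = $6,805 → take DB $9,606. Book value $54,437.
Year 4: DB = ⌊$54,437 × 150%/10⌋ = $8,165; SL = ⌊$44,837/7⌋ = $6,405 → take DB $8,165. Book value $46,272.
Year 5: DB = ⌊$46,272 × 150%/10⌋ = $6,940; SL = ⌊$36,672/6⌋ = $6,112 → take DB $6,940. Book value $39,332.

$39,332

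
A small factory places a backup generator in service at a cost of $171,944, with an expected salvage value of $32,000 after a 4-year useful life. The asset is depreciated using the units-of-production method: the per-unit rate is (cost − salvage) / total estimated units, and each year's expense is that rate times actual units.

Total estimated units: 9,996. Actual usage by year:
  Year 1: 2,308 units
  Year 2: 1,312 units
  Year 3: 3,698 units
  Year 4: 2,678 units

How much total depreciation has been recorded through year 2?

Depreciable base = $171,944 − $32,000 = $139,944.
Rate = $139,944 / 9,996 units = $14 per unit.
Year 1: 2,308 × $14 = $32,312. Book value $139,632.
Year 2: 1,312 × $14 = $18,368. Book value $121,264.
Accumulated through year 2 = $171,944 − $121,264 = $50,680.

$50,680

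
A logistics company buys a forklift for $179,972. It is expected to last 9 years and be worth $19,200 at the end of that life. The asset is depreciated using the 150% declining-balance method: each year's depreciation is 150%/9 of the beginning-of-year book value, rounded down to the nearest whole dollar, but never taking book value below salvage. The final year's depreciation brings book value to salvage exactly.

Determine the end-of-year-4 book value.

$86,793

Depreciable base = $179,972 − $19,200 = $160,772.
Year 1: ⌊$179,972 × 150%/9⌋ = $29,995. Book value $149,977.
Year 2: ⌊$149,977 × 150%/9⌋ = $24,996. Book value $124,981.
Year 3: ⌊$124,981 × 150%/9⌋ = $20,830. Book value $104,151.
Year 4: ⌊$104,151 × 150%/9⌋ = $17,358. Book value $86,793.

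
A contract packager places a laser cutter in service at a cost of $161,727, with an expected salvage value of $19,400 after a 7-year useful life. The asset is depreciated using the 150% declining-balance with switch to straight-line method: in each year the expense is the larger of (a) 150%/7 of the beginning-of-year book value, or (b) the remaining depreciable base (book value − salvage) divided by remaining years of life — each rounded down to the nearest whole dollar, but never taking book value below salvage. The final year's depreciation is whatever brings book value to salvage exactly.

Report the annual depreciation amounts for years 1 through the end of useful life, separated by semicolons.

Depreciable base = $161,727 − $19,400 = $142,327.
Year 1: DB = ⌊$161,727 × 150%/7⌋ = $34,655; SL = ⌊$142,327/7⌋ = $20,332 → take DB $34,655. Book value $127,072.
Year 2: DB = ⌊$127,072 × 150%/7⌋ = $27,229; SL = ⌊$107,672/6⌋ = $17,945 → take DB $27,229. Book value $99,843.
Year 3: DB = ⌊$99,843 × 150%/7⌋ = $21,394; SL = ⌊$80,443/5⌋ = $16,088 → take DB $21,394. Book value $78,449.
Year 4: DB = ⌊$78,449 × 150%/7⌋ = $16,810; SL = ⌊$59,049/4⌋ = $14,762 → take DB $16,810. Book value $61,639.
Year 5: DB = ⌊$61,639 × 150%/7⌋ = $13,208; SL = ⌊$42,239/3⌋ = $14,079 → take SL $14,079. Book value $47,560.
Year 6: DB = ⌊$47,560 × 150%/7⌋ = $10,191; SL = ⌊$28,160/2⌋ = $14,080 → take SL $14,080. Book value $33,480.
Year 7 (final): $33,480 − $19,400 = $14,080. Book value $19,400.

$34,655; $27,229; $21,394; $16,810; $14,079; $14,080; $14,080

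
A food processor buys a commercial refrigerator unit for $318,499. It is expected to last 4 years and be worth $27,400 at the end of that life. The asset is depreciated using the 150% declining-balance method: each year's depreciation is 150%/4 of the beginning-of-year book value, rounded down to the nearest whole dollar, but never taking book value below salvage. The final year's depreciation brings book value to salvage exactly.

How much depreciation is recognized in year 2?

$74,648

Depreciable base = $318,499 − $27,400 = $291,099.
Year 1: ⌊$318,499 × 150%/4⌋ = $119,437. Book value $199,062.
Year 2: ⌊$199,062 × 150%/4⌋ = $74,648. Book value $124,414.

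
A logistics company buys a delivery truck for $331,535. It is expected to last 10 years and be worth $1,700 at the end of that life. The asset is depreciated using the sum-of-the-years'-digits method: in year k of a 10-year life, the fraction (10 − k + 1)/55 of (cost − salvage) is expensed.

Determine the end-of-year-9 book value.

Depreciable base = $331,535 − $1,700 = $329,835.
Sum of the years' digits = 10+9+8+7+6+5+4+3+2+1 = 55.
Year 1: $329,835 × 10/55 = $59,970. Book value $271,565.
Year 2: $329,835 × 9/55 = $53,973. Book value $217,592.
Year 3: $329,835 × 8/55 = $47,976. Book value $169,616.
Year 4: $329,835 × 7/55 = $41,979. Book value $127,637.
Year 5: $329,835 × 6/55 = $35,982. Book value $91,655.
Year 6: $329,835 × 5/55 = $29,985. Book value $61,670.
Year 7: $329,835 × 4/55 = $23,988. Book value $37,682.
Year 8: $329,835 × 3/55 = $17,991. Book value $19,691.
Year 9: $329,835 × 2/55 = $11,994. Book value $7,697.

$7,697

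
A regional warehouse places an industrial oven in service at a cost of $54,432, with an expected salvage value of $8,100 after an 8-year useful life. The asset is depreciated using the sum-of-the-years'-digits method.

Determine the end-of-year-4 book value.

Depreciable base = $54,432 − $8,100 = $46,332.
Sum of the years' digits = 8+7+6+5+4+3+2+1 = 36.
Year 1: $46,332 × 8/36 = $10,296. Book value $44,136.
Year 2: $46,332 × 7/36 = $9,009. Book value $35,127.
Year 3: $46,332 × 6/36 = $7,722. Book value $27,405.
Year 4: $46,332 × 5/36 = $6,435. Book value $20,970.

$20,970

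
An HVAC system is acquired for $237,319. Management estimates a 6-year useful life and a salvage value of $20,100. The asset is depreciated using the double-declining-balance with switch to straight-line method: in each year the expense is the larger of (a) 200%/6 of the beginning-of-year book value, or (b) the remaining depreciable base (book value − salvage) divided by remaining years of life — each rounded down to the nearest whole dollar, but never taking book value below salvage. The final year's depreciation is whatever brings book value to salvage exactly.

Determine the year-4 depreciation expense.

$23,439

Depreciable base = $237,319 − $20,100 = $217,219.
Year 1: DB = ⌊$237,319 × 200%/6⌋ = $79,106; SL = ⌊$217,219/6⌋ = $36,203 → take DB $79,106. Book value $158,213.
Year 2: DB = ⌊$158,213 × 200%/6⌋ = $52,737; SL = ⌊$138,113/5⌋ = $27,622 → take DB $52,737. Book value $105,476.
Year 3: DB = ⌊$105,476 × 200%/6⌋ = $35,158; SL = ⌊$85,376/4⌋ = $21,344 → take DB $35,158. Book value $70,318.
Year 4: DB = ⌊$70,318 × 200%/6⌋ = $23,439; SL = ⌊$50,218/3⌋ = $16,739 → take DB $23,439. Book value $46,879.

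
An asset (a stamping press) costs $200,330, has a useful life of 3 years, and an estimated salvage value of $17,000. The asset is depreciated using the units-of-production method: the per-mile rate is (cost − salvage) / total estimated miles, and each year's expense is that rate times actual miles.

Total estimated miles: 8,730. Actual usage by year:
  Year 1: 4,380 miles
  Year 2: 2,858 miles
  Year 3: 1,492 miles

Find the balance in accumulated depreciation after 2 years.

Depreciable base = $200,330 − $17,000 = $183,330.
Rate = $183,330 / 8,730 miles = $21 per mile.
Year 1: 4,380 × $21 = $91,980. Book value $108,350.
Year 2: 2,858 × $21 = $60,018. Book value $48,332.
Accumulated through year 2 = $200,330 − $48,332 = $151,998.

$151,998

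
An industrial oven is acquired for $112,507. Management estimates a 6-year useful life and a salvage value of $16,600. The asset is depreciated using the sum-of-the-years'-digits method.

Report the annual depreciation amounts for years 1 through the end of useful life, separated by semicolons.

$27,402; $22,835; $18,268; $13,701; $9,134; $4,567

Depreciable base = $112,507 − $16,600 = $95,907.
Sum of the years' digits = 6+5+4+3+2+1 = 21.
Year 1: $95,907 × 6/21 = $27,402. Book value $85,105.
Year 2: $95,907 × 5/21 = $22,835. Book value $62,270.
Year 3: $95,907 × 4/21 = $18,268. Book value $44,002.
Year 4: $95,907 × 3/21 = $13,701. Book value $30,301.
Year 5: $95,907 × 2/21 = $9,134. Book value $21,167.
Year 6: $95,907 × 1/21 = $4,567. Book value $16,600.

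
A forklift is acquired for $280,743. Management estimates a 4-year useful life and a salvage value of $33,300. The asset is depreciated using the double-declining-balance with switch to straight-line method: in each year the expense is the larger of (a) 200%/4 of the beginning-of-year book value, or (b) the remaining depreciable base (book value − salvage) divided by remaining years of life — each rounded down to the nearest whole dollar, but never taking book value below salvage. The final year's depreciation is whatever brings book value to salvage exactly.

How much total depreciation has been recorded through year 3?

$245,650

Depreciable base = $280,743 − $33,300 = $247,443.
Year 1: DB = ⌊$280,743 × 200%/4⌋ = $140,371; SL = ⌊$247,443/4⌋ = $61,860 → take DB $140,371. Book value $140,372.
Year 2: DB = ⌊$140,372 × 200%/4⌋ = $70,186; SL = ⌊$107,072/3⌋ = $35,690 → take DB $70,186. Book value $70,186.
Year 3: DB = ⌊$70,186 × 200%/4⌋ = $35,093; SL = ⌊$36,886/2⌋ = $18,443 → take DB $35,093. Book value $35,093.
Accumulated through year 3 = $280,743 − $35,093 = $245,650.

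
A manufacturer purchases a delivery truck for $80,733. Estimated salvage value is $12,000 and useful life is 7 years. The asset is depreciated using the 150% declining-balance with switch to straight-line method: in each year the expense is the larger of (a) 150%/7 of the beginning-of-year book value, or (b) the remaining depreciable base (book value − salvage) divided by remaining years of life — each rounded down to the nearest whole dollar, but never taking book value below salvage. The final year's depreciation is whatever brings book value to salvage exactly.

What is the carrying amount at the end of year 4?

Depreciable base = $80,733 − $12,000 = $68,733.
Year 1: DB = ⌊$80,733 × 150%/7⌋ = $17,299; SL = ⌊$68,733/7⌋ = $9,819 → take DB $17,299. Book value $63,434.
Year 2: DB = ⌊$63,434 × 150%/7⌋ = $13,593; SL = ⌊$51,434/6⌋ = $8,572 → take DB $13,593. Book value $49,841.
Year 3: DB = ⌊$49,841 × 150%/7⌋ = $10,680; SL = ⌊$37,841/5⌋ = $7,568 → take DB $10,680. Book value $39,161.
Year 4: DB = ⌊$39,161 × 150%/7⌋ = $8,391; SL = ⌊$27,161/4⌋ = $6,790 → take DB $8,391. Book value $30,770.

$30,770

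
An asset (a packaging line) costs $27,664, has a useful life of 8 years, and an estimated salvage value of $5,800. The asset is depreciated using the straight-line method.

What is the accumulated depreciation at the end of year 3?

$8,199

Depreciable base = $27,664 − $5,800 = $21,864.
Annual expense = $21,864 / 8 = $2,733.
End of year 1: book value $24,931.
End of year 2: book value $22,198.
End of year 3: book value $19,465.
Accumulated through year 3 = $27,664 − $19,465 = $8,199.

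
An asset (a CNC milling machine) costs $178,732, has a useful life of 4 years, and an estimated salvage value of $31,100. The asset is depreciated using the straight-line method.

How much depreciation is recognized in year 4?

Depreciable base = $178,732 − $31,100 = $147,632.
Annual expense = $147,632 / 4 = $36,908.

$36,908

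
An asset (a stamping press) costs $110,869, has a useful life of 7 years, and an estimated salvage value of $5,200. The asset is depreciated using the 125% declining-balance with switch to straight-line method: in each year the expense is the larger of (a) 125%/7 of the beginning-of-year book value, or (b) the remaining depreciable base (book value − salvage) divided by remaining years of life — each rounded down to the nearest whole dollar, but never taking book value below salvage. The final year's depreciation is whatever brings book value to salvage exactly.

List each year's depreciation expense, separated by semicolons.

$19,798; $16,262; $13,921; $13,922; $13,922; $13,922; $13,922

Depreciable base = $110,869 − $5,200 = $105,669.
Year 1: DB = ⌊$110,869 × 125%/7⌋ = $19,798; SL = ⌊$105,669/7⌋ = $15,095 → take DB $19,798. Book value $91,071.
Year 2: DB = ⌊$91,071 × 125%/7⌋ = $16,262; SL = ⌊$85,871/6⌋ = $14,311 → take DB $16,262. Book value $74,809.
Year 3: DB = ⌊$74,809 × 125%/7⌋ = $13,358; SL = ⌊$69,609/5⌋ = $13,921 → take SL $13,921. Book value $60,888.
Year 4: DB = ⌊$60,888 × 125%/7⌋ = $10,872; SL = ⌊$55,688/4⌋ = $13,922 → take SL $13,922. Book value $46,966.
Year 5: DB = ⌊$46,966 × 125%/7⌋ = $8,386; SL = ⌊$41,766/3⌋ = $13,922 → take SL $13,922. Book value $33,044.
Year 6: DB = ⌊$33,044 × 125%/7⌋ = $5,900; SL = ⌊$27,844/2⌋ = $13,922 → take SL $13,922. Book value $19,122.
Year 7 (final): $19,122 − $5,200 = $13,922. Book value $5,200.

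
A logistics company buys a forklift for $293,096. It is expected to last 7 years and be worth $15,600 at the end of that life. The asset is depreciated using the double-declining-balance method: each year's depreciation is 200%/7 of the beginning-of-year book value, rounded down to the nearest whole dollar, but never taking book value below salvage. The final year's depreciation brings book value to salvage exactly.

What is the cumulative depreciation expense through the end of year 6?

$254,168

Depreciable base = $293,096 − $15,600 = $277,496.
Year 1: ⌊$293,096 × 200%/7⌋ = $83,741. Book value $209,355.
Year 2: ⌊$209,355 × 200%/7⌋ = $59,815. Book value $149,540.
Year 3: ⌊$149,540 × 200%/7⌋ = $42,725. Book value $106,815.
Year 4: ⌊$106,815 × 200%/7⌋ = $30,518. Book value $76,297.
Year 5: ⌊$76,297 × 200%/7⌋ = $21,799. Book value $54,498.
Year 6: ⌊$54,498 × 200%/7⌋ = $15,570. Book value $38,928.
Accumulated through year 6 = $293,096 − $38,928 = $254,168.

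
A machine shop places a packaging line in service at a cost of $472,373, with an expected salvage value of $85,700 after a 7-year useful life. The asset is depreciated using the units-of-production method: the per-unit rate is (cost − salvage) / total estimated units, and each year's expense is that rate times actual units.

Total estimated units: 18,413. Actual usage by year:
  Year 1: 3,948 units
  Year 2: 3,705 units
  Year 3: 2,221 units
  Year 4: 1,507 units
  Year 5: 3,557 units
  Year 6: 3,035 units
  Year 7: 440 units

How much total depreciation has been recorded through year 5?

Depreciable base = $472,373 − $85,700 = $386,673.
Rate = $386,673 / 18,413 units = $21 per unit.
Year 1: 3,948 × $21 = $82,908. Book value $389,465.
Year 2: 3,705 × $21 = $77,805. Book value $311,660.
Year 3: 2,221 × $21 = $46,641. Book value $265,019.
Year 4: 1,507 × $21 = $31,647. Book value $233,372.
Year 5: 3,557 × $21 = $74,697. Book value $158,675.
Accumulated through year 5 = $472,373 − $158,675 = $313,698.

$313,698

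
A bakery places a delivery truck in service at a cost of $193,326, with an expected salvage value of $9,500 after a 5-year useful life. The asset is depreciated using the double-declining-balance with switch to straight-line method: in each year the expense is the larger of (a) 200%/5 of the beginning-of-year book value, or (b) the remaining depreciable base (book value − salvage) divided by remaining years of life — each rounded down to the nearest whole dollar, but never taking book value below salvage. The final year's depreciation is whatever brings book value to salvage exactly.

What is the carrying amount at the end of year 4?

$25,056

Depreciable base = $193,326 − $9,500 = $183,826.
Year 1: DB = ⌊$193,326 × 200%/5⌋ = $77,330; SL = ⌊$183,826/5⌋ = $36,765 → take DB $77,330. Book value $115,996.
Year 2: DB = ⌊$115,996 × 200%/5⌋ = $46,398; SL = ⌊$106,496/4⌋ = $26,624 → take DB $46,398. Book value $69,598.
Year 3: DB = ⌊$69,598 × 200%/5⌋ = $27,839; SL = ⌊$60,098/3⌋ = $20,032 → take DB $27,839. Book value $41,759.
Year 4: DB = ⌊$41,759 × 200%/5⌋ = $16,703; SL = ⌊$32,259/2⌋ = $16,129 → take DB $16,703. Book value $25,056.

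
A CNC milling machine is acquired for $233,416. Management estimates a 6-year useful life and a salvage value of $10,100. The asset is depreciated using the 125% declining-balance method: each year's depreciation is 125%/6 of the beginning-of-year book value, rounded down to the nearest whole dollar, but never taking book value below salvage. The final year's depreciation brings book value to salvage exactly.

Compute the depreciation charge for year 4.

$24,127

Depreciable base = $233,416 − $10,100 = $223,316.
Year 1: ⌊$233,416 × 125%/6⌋ = $48,628. Book value $184,788.
Year 2: ⌊$184,788 × 125%/6⌋ = $38,497. Book value $146,291.
Year 3: ⌊$146,291 × 125%/6⌋ = $30,477. Book value $115,814.
Year 4: ⌊$115,814 × 125%/6⌋ = $24,127. Book value $91,687.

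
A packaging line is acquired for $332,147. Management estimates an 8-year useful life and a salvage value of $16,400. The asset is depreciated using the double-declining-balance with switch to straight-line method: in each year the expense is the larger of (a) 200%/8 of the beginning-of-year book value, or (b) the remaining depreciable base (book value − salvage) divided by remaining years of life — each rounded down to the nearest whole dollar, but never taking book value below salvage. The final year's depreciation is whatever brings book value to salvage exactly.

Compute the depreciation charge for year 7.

Depreciable base = $332,147 − $16,400 = $315,747.
Year 1: DB = ⌊$332,147 × 200%/8⌋ = $83,036; SL = ⌊$315,747/8⌋ = $39,468 → take DB $83,036. Book value $249,111.
Year 2: DB = ⌊$249,111 × 200%/8⌋ = $62,277; SL = ⌊$232,711/7⌋ = $33,244 → take DB $62,277. Book value $186,834.
Year 3: DB = ⌊$186,834 × 200%/8⌋ = $46,708; SL = ⌊$170,434/6⌋ = $28,405 → take DB $46,708. Book value $140,126.
Year 4: DB = ⌊$140,126 × 200%/8⌋ = $35,031; SL = ⌊$123,726/5⌋ = $24,745 → take DB $35,031. Book value $105,095.
Year 5: DB = ⌊$105,095 × 200%/8⌋ = $26,273; SL = ⌊$88,695/4⌋ = $22,173 → take DB $26,273. Book value $78,822.
Year 6: DB = ⌊$78,822 × 200%/8⌋ = $19,705; SL = ⌊$62,422/3⌋ = $20,807 → take SL $20,807. Book value $58,015.
Year 7: DB = ⌊$58,015 × 200%/8⌋ = $14,503; SL = ⌊$41,615/2⌋ = $20,807 → take SL $20,807. Book value $37,208.

$20,807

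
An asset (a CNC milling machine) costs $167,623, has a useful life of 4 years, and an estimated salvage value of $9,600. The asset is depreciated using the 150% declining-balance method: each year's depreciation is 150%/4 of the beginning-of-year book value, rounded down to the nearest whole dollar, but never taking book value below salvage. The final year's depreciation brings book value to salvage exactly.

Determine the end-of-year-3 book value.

$40,925

Depreciable base = $167,623 − $9,600 = $158,023.
Year 1: ⌊$167,623 × 150%/4⌋ = $62,858. Book value $104,765.
Year 2: ⌊$104,765 × 150%/4⌋ = $39,286. Book value $65,479.
Year 3: ⌊$65,479 × 150%/4⌋ = $24,554. Book value $40,925.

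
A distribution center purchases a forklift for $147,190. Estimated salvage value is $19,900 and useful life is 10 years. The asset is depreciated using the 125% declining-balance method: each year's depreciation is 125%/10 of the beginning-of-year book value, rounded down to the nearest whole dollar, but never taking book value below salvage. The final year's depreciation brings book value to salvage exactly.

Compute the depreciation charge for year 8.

$7,225

Depreciable base = $147,190 − $19,900 = $127,290.
Year 1: ⌊$147,190 × 125%/10⌋ = $18,398. Book value $128,792.
Year 2: ⌊$128,792 × 125%/10⌋ = $16,099. Book value $112,693.
Year 3: ⌊$112,693 × 125%/10⌋ = $14,086. Book value $98,607.
Year 4: ⌊$98,607 × 125%/10⌋ = $12,325. Book value $86,282.
Year 5: ⌊$86,282 × 125%/10⌋ = $10,785. Book value $75,497.
Year 6: ⌊$75,497 × 125%/10⌋ = $9,437. Book value $66,060.
Year 7: ⌊$66,060 × 125%/10⌋ = $8,257. Book value $57,803.
Year 8: ⌊$57,803 × 125%/10⌋ = $7,225. Book value $50,578.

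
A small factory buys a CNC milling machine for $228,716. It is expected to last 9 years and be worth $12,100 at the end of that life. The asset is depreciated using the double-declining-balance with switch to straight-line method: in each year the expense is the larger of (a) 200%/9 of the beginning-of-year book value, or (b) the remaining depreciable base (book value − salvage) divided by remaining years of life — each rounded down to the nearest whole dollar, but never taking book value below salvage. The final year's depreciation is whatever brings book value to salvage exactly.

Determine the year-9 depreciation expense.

$12,845

Depreciable base = $228,716 − $12,100 = $216,616.
Year 1: DB = ⌊$228,716 × 200%/9⌋ = $50,825; SL = ⌊$216,616/9⌋ = $24,068 → take DB $50,825. Book value $177,891.
Year 2: DB = ⌊$177,891 × 200%/9⌋ = $39,531; SL = ⌊$165,791/8⌋ = $20,723 → take DB $39,531. Book value $138,360.
Year 3: DB = ⌊$138,360 × 200%/9⌋ = $30,746; SL = ⌊$126,260/7⌋ = $18,037 → take DB $30,746. Book value $107,614.
Year 4: DB = ⌊$107,614 × 200%/9⌋ = $23,914; SL = ⌊$95,514/6⌋ = $15,919 → take DB $23,914. Book value $83,700.
Year 5: DB = ⌊$83,700 × 200%/9⌋ = $18,600; SL = ⌊$71,600/5⌋ = $14,320 → take DB $18,600. Book value $65,100.
Year 6: DB = ⌊$65,100 × 200%/9⌋ = $14,466; SL = ⌊$53,000/4⌋ = $13,250 → take DB $14,466. Book value $50,634.
Year 7: DB = ⌊$50,634 × 200%/9⌋ = $11,252; SL = ⌊$38,534/3⌋ = $12,844 → take SL $12,844. Book value $37,790.
Year 8: DB = ⌊$37,790 × 200%/9⌋ = $8,397; SL = ⌊$25,690/2⌋ = $12,845 → take SL $12,845. Book value $24,945.
Year 9 (final): $24,945 − $12,100 = $12,845. Book value $12,100.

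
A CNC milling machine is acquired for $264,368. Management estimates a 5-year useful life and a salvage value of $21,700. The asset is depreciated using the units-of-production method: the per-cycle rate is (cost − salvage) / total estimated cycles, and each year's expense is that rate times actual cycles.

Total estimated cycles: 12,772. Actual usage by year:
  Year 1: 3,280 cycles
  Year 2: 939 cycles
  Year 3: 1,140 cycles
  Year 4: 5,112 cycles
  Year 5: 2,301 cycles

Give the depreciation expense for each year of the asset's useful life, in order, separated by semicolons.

$62,320; $17,841; $21,660; $97,128; $43,719

Depreciable base = $264,368 − $21,700 = $242,668.
Rate = $242,668 / 12,772 cycles = $19 per cycle.
Year 1: 3,280 × $19 = $62,320. Book value $202,048.
Year 2: 939 × $19 = $17,841. Book value $184,207.
Year 3: 1,140 × $19 = $21,660. Book value $162,547.
Year 4: 5,112 × $19 = $97,128. Book value $65,419.
Year 5: 2,301 × $19 = $43,719. Book value $21,700.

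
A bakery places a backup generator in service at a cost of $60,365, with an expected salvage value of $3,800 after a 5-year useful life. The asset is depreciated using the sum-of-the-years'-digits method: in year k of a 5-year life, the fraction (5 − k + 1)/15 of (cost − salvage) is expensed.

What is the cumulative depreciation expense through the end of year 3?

$45,252

Depreciable base = $60,365 − $3,800 = $56,565.
Sum of the years' digits = 5+4+3+2+1 = 15.
Year 1: $56,565 × 5/15 = $18,855. Book value $41,510.
Year 2: $56,565 × 4/15 = $15,084. Book value $26,426.
Year 3: $56,565 × 3/15 = $11,313. Book value $15,113.
Accumulated through year 3 = $60,365 − $15,113 = $45,252.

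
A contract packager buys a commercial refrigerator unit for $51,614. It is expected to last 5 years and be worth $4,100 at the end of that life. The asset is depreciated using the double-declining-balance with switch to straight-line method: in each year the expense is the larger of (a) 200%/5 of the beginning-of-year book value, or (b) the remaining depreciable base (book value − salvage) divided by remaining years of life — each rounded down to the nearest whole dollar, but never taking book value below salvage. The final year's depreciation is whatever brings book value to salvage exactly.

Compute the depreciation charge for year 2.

Depreciable base = $51,614 − $4,100 = $47,514.
Year 1: DB = ⌊$51,614 × 200%/5⌋ = $20,645; SL = ⌊$47,514/5⌋ = $9,502 → take DB $20,645. Book value $30,969.
Year 2: DB = ⌊$30,969 × 200%/5⌋ = $12,387; SL = ⌊$26,869/4⌋ = $6,717 → take DB $12,387. Book value $18,582.

$12,387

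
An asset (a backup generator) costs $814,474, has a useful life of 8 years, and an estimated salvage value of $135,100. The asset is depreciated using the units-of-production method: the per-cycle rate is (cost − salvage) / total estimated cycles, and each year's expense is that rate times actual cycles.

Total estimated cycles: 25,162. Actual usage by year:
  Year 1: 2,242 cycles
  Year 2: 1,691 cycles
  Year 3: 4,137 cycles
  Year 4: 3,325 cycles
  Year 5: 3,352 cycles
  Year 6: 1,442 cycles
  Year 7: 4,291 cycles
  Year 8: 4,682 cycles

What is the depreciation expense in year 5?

$90,504

Depreciable base = $814,474 − $135,100 = $679,374.
Rate = $679,374 / 25,162 cycles = $27 per cycle.
Year 1: 2,242 × $27 = $60,534. Book value $753,940.
Year 2: 1,691 × $27 = $45,657. Book value $708,283.
Year 3: 4,137 × $27 = $111,699. Book value $596,584.
Year 4: 3,325 × $27 = $89,775. Book value $506,809.
Year 5: 3,352 × $27 = $90,504. Book value $416,305.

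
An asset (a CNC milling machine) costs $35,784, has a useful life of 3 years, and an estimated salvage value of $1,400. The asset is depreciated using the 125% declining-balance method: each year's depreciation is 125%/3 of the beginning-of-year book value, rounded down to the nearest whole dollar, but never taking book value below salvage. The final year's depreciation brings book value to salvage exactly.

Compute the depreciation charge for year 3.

Depreciable base = $35,784 − $1,400 = $34,384.
Year 1: ⌊$35,784 × 125%/3⌋ = $14,910. Book value $20,874.
Year 2: ⌊$20,874 × 125%/3⌋ = $8,697. Book value $12,177.
Year 3 (final): $12,177 − $1,400 = $10,777. Book value $1,400.

$10,777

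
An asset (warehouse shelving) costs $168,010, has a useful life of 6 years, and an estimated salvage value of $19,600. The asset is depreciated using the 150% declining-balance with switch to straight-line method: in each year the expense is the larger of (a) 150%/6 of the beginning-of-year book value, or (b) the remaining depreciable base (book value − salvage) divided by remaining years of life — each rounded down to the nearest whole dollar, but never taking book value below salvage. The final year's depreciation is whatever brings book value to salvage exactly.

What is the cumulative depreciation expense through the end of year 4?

$114,850

Depreciable base = $168,010 − $19,600 = $148,410.
Year 1: DB = ⌊$168,010 × 150%/6⌋ = $42,002; SL = ⌊$148,410/6⌋ = $24,735 → take DB $42,002. Book value $126,008.
Year 2: DB = ⌊$126,008 × 150%/6⌋ = $31,502; SL = ⌊$106,408/5⌋ = $21,281 → take DB $31,502. Book value $94,506.
Year 3: DB = ⌊$94,506 × 150%/6⌋ = $23,626; SL = ⌊$74,906/4⌋ = $18,726 → take DB $23,626. Book value $70,880.
Year 4: DB = ⌊$70,880 × 150%/6⌋ = $17,720; SL = ⌊$51,280/3⌋ = $17,093 → take DB $17,720. Book value $53,160.
Accumulated through year 4 = $168,010 − $53,160 = $114,850.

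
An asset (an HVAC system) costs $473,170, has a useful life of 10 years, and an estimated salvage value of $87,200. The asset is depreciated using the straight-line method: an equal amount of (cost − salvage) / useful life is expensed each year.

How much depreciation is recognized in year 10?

Depreciable base = $473,170 − $87,200 = $385,970.
Annual expense = $385,970 / 10 = $38,597.

$38,597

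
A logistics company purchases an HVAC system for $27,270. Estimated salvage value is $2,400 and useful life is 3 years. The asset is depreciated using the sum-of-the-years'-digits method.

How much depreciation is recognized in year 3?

Depreciable base = $27,270 − $2,400 = $24,870.
Sum of the years' digits = 3+2+1 = 6.
Year 1: $24,870 × 3/6 = $12,435. Book value $14,835.
Year 2: $24,870 × 2/6 = $8,290. Book value $6,545.
Year 3: $24,870 × 1/6 = $4,145. Book value $2,400.

$4,145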